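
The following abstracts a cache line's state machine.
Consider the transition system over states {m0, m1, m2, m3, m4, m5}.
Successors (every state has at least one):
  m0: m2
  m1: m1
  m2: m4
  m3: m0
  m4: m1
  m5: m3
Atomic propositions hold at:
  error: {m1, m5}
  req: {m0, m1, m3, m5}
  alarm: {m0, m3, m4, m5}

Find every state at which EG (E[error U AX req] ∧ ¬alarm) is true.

Sat(AX req) = {s : every successor in {m0, m1, m3, m5}} = {m1, m3, m4, m5}
E[error U AX req]: least fixpoint, start Z0 = Sat(AX req) = {m1, m3, m4, m5}, add states in Sat(error) with some successor in Z. Already a fixed point.
Sat(E[error U AX req]) = {m1, m3, m4, m5}
Sat(¬alarm) = {m1, m2}
Sat(E[error U AX req] ∧ ¬alarm) = {m1}
EG (E[error U AX req] ∧ ¬alarm): greatest fixpoint, start Z0 = {m1}, keep only states in Sat with some successor in Z. Already a fixed point.
Sat(EG (E[error U AX req] ∧ ¬alarm)) = {m1}

{m1}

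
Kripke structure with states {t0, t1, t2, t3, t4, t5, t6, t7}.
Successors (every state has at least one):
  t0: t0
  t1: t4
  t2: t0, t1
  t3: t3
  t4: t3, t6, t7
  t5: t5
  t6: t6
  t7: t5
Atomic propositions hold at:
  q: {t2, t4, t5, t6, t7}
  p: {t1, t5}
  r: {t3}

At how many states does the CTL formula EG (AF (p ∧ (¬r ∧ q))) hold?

2

Sat(¬r) = {t0, t1, t2, t4, t5, t6, t7}
Sat(¬r ∧ q) = {t2, t4, t5, t6, t7}
Sat(p ∧ (¬r ∧ q)) = {t5}
AF (p ∧ (¬r ∧ q)): least fixpoint, start Z0 = {t5}, add states with every successor in Z. Z1 = {t5, t7}; fixed.
Sat(AF (p ∧ (¬r ∧ q))) = {t5, t7}
EG (AF (p ∧ (¬r ∧ q))): greatest fixpoint, start Z0 = {t5, t7}, keep only states in Sat with some successor in Z. Already a fixed point.
Sat(EG (AF (p ∧ (¬r ∧ q)))) = {t5, t7}
|Sat(EG (AF (p ∧ (¬r ∧ q))))| = |{t5, t7}| = 2.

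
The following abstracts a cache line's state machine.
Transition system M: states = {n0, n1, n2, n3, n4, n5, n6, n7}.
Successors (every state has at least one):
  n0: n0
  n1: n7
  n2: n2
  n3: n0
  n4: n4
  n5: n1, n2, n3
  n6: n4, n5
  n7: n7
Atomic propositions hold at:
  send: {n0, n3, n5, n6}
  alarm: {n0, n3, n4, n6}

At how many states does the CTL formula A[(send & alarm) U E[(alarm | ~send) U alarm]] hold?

Sat(send & alarm) = {n0, n3, n6}
Sat(~send) = {n1, n2, n4, n7}
Sat(alarm | ~send) = {n0, n1, n2, n3, n4, n6, n7}
E[(alarm | ~send) U alarm]: least fixpoint, start Z0 = Sat(alarm) = {n0, n3, n4, n6}, add states in Sat(alarm | ~send) with some successor in Z. Already a fixed point.
Sat(E[(alarm | ~send) U alarm]) = {n0, n3, n4, n6}
A[(send & alarm) U E[(alarm | ~send) U alarm]]: least fixpoint, start Z0 = Sat(E[(alarm | ~send) U alarm]) = {n0, n3, n4, n6}, add states in Sat(send & alarm) with every successor in Z. Already a fixed point.
Sat(A[(send & alarm) U E[(alarm | ~send) U alarm]]) = {n0, n3, n4, n6}
|Sat(A[(send & alarm) U E[(alarm | ~send) U alarm]])| = |{n0, n3, n4, n6}| = 4.

4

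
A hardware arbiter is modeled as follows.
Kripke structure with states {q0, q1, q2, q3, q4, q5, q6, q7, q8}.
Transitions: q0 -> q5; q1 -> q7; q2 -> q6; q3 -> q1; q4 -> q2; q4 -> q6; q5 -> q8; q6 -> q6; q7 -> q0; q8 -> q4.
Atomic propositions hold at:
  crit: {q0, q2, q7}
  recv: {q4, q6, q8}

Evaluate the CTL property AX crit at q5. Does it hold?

Sat(AX crit) = {s : every successor in {q0, q2, q7}} = {q1, q7}
q5 ∉ Sat(AX crit) = {q1, q7}, so the formula does not hold at q5.

No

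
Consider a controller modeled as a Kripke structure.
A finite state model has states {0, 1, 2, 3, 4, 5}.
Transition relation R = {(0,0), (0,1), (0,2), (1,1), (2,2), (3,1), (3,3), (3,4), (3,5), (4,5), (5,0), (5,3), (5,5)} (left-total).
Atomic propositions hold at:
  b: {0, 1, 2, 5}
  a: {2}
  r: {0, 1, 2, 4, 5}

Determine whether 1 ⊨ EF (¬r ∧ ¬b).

Sat(¬r) = {3}
Sat(¬b) = {3, 4}
Sat(¬r ∧ ¬b) = {3}
EF (¬r ∧ ¬b): least fixpoint, start Z0 = {3}, add states with some successor in Z. Z1 = {3, 5}; Z2 = {3, 4, 5}; fixed.
Sat(EF (¬r ∧ ¬b)) = {3, 4, 5}
1 ∉ Sat(EF (¬r ∧ ¬b)) = {3, 4, 5}, so the formula does not hold at 1.

No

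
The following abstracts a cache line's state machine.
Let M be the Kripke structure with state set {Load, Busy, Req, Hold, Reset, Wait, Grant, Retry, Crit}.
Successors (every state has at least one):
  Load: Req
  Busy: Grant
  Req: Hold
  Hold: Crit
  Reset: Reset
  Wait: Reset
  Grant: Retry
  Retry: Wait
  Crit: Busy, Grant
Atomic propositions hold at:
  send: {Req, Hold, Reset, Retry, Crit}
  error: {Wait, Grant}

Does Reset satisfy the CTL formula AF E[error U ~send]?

Sat(~send) = {Load, Busy, Wait, Grant}
E[error U ~send]: least fixpoint, start Z0 = Sat(~send) = {Load, Busy, Wait, Grant}, add states in Sat(error) with some successor in Z. Already a fixed point.
Sat(E[error U ~send]) = {Load, Busy, Wait, Grant}
AF E[error U ~send]: least fixpoint, start Z0 = {Load, Busy, Wait, Grant}, add states with every successor in Z. Z1 = {Load, Busy, Wait, Grant, Retry, Crit}; Z2 = {Load, Busy, Hold, Wait, Grant, Retry, Crit}; Z3 = {Load, Busy, Req, Hold, Wait, Grant, Retry, Crit}; fixed.
Sat(AF E[error U ~send]) = {Load, Busy, Req, Hold, Wait, Grant, Retry, Crit}
Reset ∉ Sat(AF E[error U ~send]) = {Load, Busy, Req, Hold, Wait, Grant, Retry, Crit}, so the formula does not hold at Reset.

No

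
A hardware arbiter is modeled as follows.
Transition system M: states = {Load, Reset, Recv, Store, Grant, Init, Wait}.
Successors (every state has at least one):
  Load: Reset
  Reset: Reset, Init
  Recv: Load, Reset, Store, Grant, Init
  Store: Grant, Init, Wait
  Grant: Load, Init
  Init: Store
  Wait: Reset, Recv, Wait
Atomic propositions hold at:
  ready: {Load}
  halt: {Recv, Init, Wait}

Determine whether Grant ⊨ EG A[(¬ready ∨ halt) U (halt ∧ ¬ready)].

No

Sat(¬ready) = {Reset, Recv, Store, Grant, Init, Wait}
Sat(¬ready ∨ halt) = {Reset, Recv, Store, Grant, Init, Wait}
Sat(halt ∧ ¬ready) = {Recv, Init, Wait}
A[(¬ready ∨ halt) U (halt ∧ ¬ready)]: least fixpoint, start Z0 = Sat((halt ∧ ¬ready)) = {Recv, Init, Wait}, add states in Sat(¬ready ∨ halt) with every successor in Z. Already a fixed point.
Sat(A[(¬ready ∨ halt) U (halt ∧ ¬ready)]) = {Recv, Init, Wait}
EG A[(¬ready ∨ halt) U (halt ∧ ¬ready)]: greatest fixpoint, start Z0 = {Recv, Init, Wait}, keep only states in Sat with some successor in Z. Z1 = {Recv, Wait}; Z2 = {Wait}; fixed.
Sat(EG A[(¬ready ∨ halt) U (halt ∧ ¬ready)]) = {Wait}
Grant ∉ Sat(EG A[(¬ready ∨ halt) U (halt ∧ ¬ready)]) = {Wait}, so the formula does not hold at Grant.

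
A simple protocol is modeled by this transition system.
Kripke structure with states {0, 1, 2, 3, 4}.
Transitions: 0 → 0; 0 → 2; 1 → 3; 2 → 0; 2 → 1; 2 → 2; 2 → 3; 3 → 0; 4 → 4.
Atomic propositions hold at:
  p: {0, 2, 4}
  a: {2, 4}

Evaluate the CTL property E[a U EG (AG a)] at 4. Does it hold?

Yes

AG a: greatest fixpoint, start Z0 = {2, 4}, keep only states in Sat with every successor in Z. Z1 = {4}; fixed.
Sat(AG a) = {4}
EG (AG a): greatest fixpoint, start Z0 = {4}, keep only states in Sat with some successor in Z. Already a fixed point.
Sat(EG (AG a)) = {4}
E[a U EG (AG a)]: least fixpoint, start Z0 = Sat(EG (AG a)) = {4}, add states in Sat(a) with some successor in Z. Already a fixed point.
Sat(E[a U EG (AG a)]) = {4}
4 ∈ Sat(E[a U EG (AG a)]) = {4}, so the formula holds at 4.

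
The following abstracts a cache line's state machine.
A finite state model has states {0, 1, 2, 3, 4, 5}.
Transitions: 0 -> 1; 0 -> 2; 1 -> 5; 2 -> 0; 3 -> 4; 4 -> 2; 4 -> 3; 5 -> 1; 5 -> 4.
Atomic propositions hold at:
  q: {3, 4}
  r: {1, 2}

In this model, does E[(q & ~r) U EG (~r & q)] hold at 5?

No

Sat(~r) = {0, 3, 4, 5}
Sat(q & ~r) = {3, 4}
Sat(~r & q) = {3, 4}
EG (~r & q): greatest fixpoint, start Z0 = {3, 4}, keep only states in Sat with some successor in Z. Already a fixed point.
Sat(EG (~r & q)) = {3, 4}
E[(q & ~r) U EG (~r & q)]: least fixpoint, start Z0 = Sat(EG (~r & q)) = {3, 4}, add states in Sat(q & ~r) with some successor in Z. Already a fixed point.
Sat(E[(q & ~r) U EG (~r & q)]) = {3, 4}
5 ∉ Sat(E[(q & ~r) U EG (~r & q)]) = {3, 4}, so the formula does not hold at 5.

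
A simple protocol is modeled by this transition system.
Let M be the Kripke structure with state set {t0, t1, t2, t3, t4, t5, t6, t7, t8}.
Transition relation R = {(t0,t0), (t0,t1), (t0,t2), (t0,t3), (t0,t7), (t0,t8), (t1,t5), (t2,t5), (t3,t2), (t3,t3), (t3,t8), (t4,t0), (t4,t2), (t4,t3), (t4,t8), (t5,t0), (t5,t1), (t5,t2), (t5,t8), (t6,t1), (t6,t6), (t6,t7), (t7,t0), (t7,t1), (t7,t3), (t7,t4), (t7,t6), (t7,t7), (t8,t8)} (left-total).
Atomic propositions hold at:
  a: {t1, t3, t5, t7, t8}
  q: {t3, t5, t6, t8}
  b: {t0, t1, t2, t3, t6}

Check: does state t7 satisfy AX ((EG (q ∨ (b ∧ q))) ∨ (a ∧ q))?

Sat(b ∧ q) = {t3, t6}
Sat(q ∨ (b ∧ q)) = {t3, t5, t6, t8}
EG (q ∨ (b ∧ q)): greatest fixpoint, start Z0 = {t3, t5, t6, t8}, keep only states in Sat with some successor in Z. Already a fixed point.
Sat(EG (q ∨ (b ∧ q))) = {t3, t5, t6, t8}
Sat(a ∧ q) = {t3, t5, t8}
Sat((EG (q ∨ (b ∧ q))) ∨ (a ∧ q)) = {t3, t5, t6, t8}
Sat(AX ((EG (q ∨ (b ∧ q))) ∨ (a ∧ q))) = {s : every successor in {t3, t5, t6, t8}} = {t1, t2, t8}
t7 ∉ Sat(AX ((EG (q ∨ (b ∧ q))) ∨ (a ∧ q))) = {t1, t2, t8}, so the formula does not hold at t7.

No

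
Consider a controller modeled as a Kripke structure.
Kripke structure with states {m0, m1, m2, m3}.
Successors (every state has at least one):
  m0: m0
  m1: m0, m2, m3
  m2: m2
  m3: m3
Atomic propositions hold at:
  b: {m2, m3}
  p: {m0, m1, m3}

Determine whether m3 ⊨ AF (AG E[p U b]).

E[p U b]: least fixpoint, start Z0 = Sat(b) = {m2, m3}, add states in Sat(p) with some successor in Z. Z1 = {m1, m2, m3}; fixed.
Sat(E[p U b]) = {m1, m2, m3}
AG E[p U b]: greatest fixpoint, start Z0 = {m1, m2, m3}, keep only states in Sat with every successor in Z. Z1 = {m2, m3}; fixed.
Sat(AG E[p U b]) = {m2, m3}
AF (AG E[p U b]): least fixpoint, start Z0 = {m2, m3}, add states with every successor in Z. Already a fixed point.
Sat(AF (AG E[p U b])) = {m2, m3}
m3 ∈ Sat(AF (AG E[p U b])) = {m2, m3}, so the formula holds at m3.

Yes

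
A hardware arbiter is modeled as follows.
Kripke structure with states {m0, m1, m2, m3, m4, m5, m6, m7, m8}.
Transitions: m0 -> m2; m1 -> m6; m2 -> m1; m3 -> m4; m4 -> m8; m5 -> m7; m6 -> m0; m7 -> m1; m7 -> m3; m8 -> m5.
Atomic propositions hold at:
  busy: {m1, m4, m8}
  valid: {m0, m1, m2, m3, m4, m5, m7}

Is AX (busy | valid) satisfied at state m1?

No

Sat(busy | valid) = {m0, m1, m2, m3, m4, m5, m7, m8}
Sat(AX (busy | valid)) = {s : every successor in {m0, m1, m2, m3, m4, m5, m7, m8}} = {m0, m2, m3, m4, m5, m6, m7, m8}
m1 ∉ Sat(AX (busy | valid)) = {m0, m2, m3, m4, m5, m6, m7, m8}, so the formula does not hold at m1.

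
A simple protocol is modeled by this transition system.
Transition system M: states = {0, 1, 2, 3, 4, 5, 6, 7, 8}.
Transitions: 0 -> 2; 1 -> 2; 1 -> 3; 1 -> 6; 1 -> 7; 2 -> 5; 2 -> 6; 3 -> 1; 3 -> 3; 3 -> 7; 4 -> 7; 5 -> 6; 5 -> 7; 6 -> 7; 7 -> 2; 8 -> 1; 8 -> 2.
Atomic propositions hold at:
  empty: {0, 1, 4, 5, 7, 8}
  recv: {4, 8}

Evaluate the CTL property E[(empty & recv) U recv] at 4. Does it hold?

Yes

Sat(empty & recv) = {4, 8}
E[(empty & recv) U recv]: least fixpoint, start Z0 = Sat(recv) = {4, 8}, add states in Sat(empty & recv) with some successor in Z. Already a fixed point.
Sat(E[(empty & recv) U recv]) = {4, 8}
4 ∈ Sat(E[(empty & recv) U recv]) = {4, 8}, so the formula holds at 4.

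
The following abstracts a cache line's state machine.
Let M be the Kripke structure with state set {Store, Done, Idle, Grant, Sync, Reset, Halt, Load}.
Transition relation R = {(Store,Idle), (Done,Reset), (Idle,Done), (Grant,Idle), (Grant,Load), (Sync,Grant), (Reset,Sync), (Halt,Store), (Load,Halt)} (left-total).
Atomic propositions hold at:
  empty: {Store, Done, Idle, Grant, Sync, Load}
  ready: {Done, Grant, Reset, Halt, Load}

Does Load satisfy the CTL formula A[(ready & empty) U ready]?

Sat(ready & empty) = {Done, Grant, Load}
A[(ready & empty) U ready]: least fixpoint, start Z0 = Sat(ready) = {Done, Grant, Reset, Halt, Load}, add states in Sat(ready & empty) with every successor in Z. Already a fixed point.
Sat(A[(ready & empty) U ready]) = {Done, Grant, Reset, Halt, Load}
Load ∈ Sat(A[(ready & empty) U ready]) = {Done, Grant, Reset, Halt, Load}, so the formula holds at Load.

Yes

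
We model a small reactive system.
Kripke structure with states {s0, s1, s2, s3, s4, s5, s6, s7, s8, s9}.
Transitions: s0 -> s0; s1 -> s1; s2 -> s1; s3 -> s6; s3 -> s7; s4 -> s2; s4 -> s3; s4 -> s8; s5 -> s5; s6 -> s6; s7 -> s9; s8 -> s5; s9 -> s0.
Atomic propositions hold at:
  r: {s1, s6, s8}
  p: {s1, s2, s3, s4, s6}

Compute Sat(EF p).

{s1, s2, s3, s4, s6}

EF p: least fixpoint, start Z0 = {s1, s2, s3, s4, s6}, add states with some successor in Z. Already a fixed point.
Sat(EF p) = {s1, s2, s3, s4, s6}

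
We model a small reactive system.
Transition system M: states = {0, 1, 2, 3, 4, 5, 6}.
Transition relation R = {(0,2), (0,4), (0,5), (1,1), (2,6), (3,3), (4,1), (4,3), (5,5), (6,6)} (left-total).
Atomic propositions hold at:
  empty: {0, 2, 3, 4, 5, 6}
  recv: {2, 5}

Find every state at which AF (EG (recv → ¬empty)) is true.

{0, 1, 2, 3, 4, 6}

Sat(¬empty) = {1}
Sat(recv → ¬empty) = {0, 1, 3, 4, 6}
EG (recv → ¬empty): greatest fixpoint, start Z0 = {0, 1, 3, 4, 6}, keep only states in Sat with some successor in Z. Already a fixed point.
Sat(EG (recv → ¬empty)) = {0, 1, 3, 4, 6}
AF (EG (recv → ¬empty)): least fixpoint, start Z0 = {0, 1, 3, 4, 6}, add states with every successor in Z. Z1 = {0, 1, 2, 3, 4, 6}; fixed.
Sat(AF (EG (recv → ¬empty))) = {0, 1, 2, 3, 4, 6}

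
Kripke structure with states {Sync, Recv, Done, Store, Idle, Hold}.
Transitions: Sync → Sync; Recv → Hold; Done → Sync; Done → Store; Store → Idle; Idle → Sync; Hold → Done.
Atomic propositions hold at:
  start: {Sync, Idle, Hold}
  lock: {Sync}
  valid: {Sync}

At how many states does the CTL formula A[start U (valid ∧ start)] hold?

Sat(valid ∧ start) = {Sync}
A[start U (valid ∧ start)]: least fixpoint, start Z0 = Sat((valid ∧ start)) = {Sync}, add states in Sat(start) with every successor in Z. Z1 = {Sync, Idle}; fixed.
Sat(A[start U (valid ∧ start)]) = {Sync, Idle}
|Sat(A[start U (valid ∧ start)])| = |{Sync, Idle}| = 2.

2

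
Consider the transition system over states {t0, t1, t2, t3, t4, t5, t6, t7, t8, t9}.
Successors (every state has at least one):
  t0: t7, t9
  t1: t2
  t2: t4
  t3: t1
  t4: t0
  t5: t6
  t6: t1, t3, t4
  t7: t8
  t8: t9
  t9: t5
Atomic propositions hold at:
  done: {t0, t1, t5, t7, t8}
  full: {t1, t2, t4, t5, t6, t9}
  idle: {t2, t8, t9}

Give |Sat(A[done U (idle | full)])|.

Sat(idle | full) = {t1, t2, t4, t5, t6, t8, t9}
A[done U (idle | full)]: least fixpoint, start Z0 = Sat((idle | full)) = {t1, t2, t4, t5, t6, t8, t9}, add states in Sat(done) with every successor in Z. Z1 = {t1, t2, t4, t5, t6, t7, t8, t9}; Z2 = {t0, t1, t2, t4, t5, t6, t7, t8, t9}; fixed.
Sat(A[done U (idle | full)]) = {t0, t1, t2, t4, t5, t6, t7, t8, t9}
|Sat(A[done U (idle | full)])| = |{t0, t1, t2, t4, t5, t6, t7, t8, t9}| = 9.

9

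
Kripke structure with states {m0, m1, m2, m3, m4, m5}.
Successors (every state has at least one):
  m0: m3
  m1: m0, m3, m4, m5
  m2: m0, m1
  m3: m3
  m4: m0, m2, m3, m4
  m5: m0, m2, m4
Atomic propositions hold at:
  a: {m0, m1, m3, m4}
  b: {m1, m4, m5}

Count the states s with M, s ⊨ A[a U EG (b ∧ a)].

2

Sat(b ∧ a) = {m1, m4}
EG (b ∧ a): greatest fixpoint, start Z0 = {m1, m4}, keep only states in Sat with some successor in Z. Already a fixed point.
Sat(EG (b ∧ a)) = {m1, m4}
A[a U EG (b ∧ a)]: least fixpoint, start Z0 = Sat(EG (b ∧ a)) = {m1, m4}, add states in Sat(a) with every successor in Z. Already a fixed point.
Sat(A[a U EG (b ∧ a)]) = {m1, m4}
|Sat(A[a U EG (b ∧ a)])| = |{m1, m4}| = 2.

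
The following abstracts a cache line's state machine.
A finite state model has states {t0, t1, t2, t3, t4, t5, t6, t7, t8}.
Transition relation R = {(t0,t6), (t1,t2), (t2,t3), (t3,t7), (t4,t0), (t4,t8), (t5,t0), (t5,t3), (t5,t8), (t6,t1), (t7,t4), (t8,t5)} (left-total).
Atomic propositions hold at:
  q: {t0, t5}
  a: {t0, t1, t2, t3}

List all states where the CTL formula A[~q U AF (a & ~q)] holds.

Sat(~q) = {t1, t2, t3, t4, t6, t7, t8}
Sat(a & ~q) = {t1, t2, t3}
AF (a & ~q): least fixpoint, start Z0 = {t1, t2, t3}, add states with every successor in Z. Z1 = {t1, t2, t3, t6}; Z2 = {t0, t1, t2, t3, t6}; fixed.
Sat(AF (a & ~q)) = {t0, t1, t2, t3, t6}
A[~q U AF (a & ~q)]: least fixpoint, start Z0 = Sat(AF (a & ~q)) = {t0, t1, t2, t3, t6}, add states in Sat(~q) with every successor in Z. Already a fixed point.
Sat(A[~q U AF (a & ~q)]) = {t0, t1, t2, t3, t6}

{t0, t1, t2, t3, t6}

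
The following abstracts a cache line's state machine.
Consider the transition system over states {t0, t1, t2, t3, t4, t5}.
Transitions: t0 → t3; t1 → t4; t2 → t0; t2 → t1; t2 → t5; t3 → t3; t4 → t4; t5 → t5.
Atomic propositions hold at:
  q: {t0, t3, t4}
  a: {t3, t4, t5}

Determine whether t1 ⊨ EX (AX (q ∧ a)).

Yes

Sat(q ∧ a) = {t3, t4}
Sat(AX (q ∧ a)) = {s : every successor in {t3, t4}} = {t0, t1, t3, t4}
Sat(EX (AX (q ∧ a))) = {s : some successor in {t0, t1, t3, t4}} = {t0, t1, t2, t3, t4}
t1 ∈ Sat(EX (AX (q ∧ a))) = {t0, t1, t2, t3, t4}, so the formula holds at t1.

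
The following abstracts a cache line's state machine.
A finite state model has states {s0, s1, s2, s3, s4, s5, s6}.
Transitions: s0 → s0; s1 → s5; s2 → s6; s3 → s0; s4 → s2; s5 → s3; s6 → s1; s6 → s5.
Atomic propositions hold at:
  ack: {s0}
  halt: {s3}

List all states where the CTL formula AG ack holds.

{s0}

AG ack: greatest fixpoint, start Z0 = {s0}, keep only states in Sat with every successor in Z. Already a fixed point.
Sat(AG ack) = {s0}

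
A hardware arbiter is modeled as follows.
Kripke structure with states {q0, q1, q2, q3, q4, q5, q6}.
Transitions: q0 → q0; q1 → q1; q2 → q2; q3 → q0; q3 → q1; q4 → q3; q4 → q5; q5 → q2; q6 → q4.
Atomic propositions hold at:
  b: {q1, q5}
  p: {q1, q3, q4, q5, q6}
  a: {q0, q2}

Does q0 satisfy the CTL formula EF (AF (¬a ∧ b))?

No

Sat(¬a) = {q1, q3, q4, q5, q6}
Sat(¬a ∧ b) = {q1, q5}
AF (¬a ∧ b): least fixpoint, start Z0 = {q1, q5}, add states with every successor in Z. Already a fixed point.
Sat(AF (¬a ∧ b)) = {q1, q5}
EF (AF (¬a ∧ b)): least fixpoint, start Z0 = {q1, q5}, add states with some successor in Z. Z1 = {q1, q3, q4, q5}; Z2 = {q1, q3, q4, q5, q6}; fixed.
Sat(EF (AF (¬a ∧ b))) = {q1, q3, q4, q5, q6}
q0 ∉ Sat(EF (AF (¬a ∧ b))) = {q1, q3, q4, q5, q6}, so the formula does not hold at q0.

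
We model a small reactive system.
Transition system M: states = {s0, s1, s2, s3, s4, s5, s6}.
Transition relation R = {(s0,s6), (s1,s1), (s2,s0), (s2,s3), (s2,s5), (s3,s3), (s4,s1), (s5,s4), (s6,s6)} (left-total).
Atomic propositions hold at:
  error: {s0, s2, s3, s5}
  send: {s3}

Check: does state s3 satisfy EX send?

Sat(EX send) = {s : some successor in {s3}} = {s2, s3}
s3 ∈ Sat(EX send) = {s2, s3}, so the formula holds at s3.

Yes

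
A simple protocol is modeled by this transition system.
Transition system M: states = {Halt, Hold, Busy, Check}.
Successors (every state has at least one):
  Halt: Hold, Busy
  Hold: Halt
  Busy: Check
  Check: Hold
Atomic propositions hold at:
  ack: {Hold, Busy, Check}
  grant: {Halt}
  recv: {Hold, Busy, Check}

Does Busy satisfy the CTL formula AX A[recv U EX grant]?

Sat(EX grant) = {s : some successor in {Halt}} = {Hold}
A[recv U EX grant]: least fixpoint, start Z0 = Sat(EX grant) = {Hold}, add states in Sat(recv) with every successor in Z. Z1 = {Hold, Check}; Z2 = {Hold, Busy, Check}; fixed.
Sat(A[recv U EX grant]) = {Hold, Busy, Check}
Sat(AX A[recv U EX grant]) = {s : every successor in {Hold, Busy, Check}} = {Halt, Busy, Check}
Busy ∈ Sat(AX A[recv U EX grant]) = {Halt, Busy, Check}, so the formula holds at Busy.

Yes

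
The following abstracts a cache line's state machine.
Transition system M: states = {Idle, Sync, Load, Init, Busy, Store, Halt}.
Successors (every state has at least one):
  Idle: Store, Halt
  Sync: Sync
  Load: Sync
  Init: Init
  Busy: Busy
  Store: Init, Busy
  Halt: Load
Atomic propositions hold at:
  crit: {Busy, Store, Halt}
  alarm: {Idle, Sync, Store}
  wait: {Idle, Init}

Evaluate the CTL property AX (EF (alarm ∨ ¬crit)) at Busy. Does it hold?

No

Sat(¬crit) = {Idle, Sync, Load, Init}
Sat(alarm ∨ ¬crit) = {Idle, Sync, Load, Init, Store}
EF (alarm ∨ ¬crit): least fixpoint, start Z0 = {Idle, Sync, Load, Init, Store}, add states with some successor in Z. Z1 = {Idle, Sync, Load, Init, Store, Halt}; fixed.
Sat(EF (alarm ∨ ¬crit)) = {Idle, Sync, Load, Init, Store, Halt}
Sat(AX (EF (alarm ∨ ¬crit))) = {s : every successor in {Idle, Sync, Load, Init, Store, Halt}} = {Idle, Sync, Load, Init, Halt}
Busy ∉ Sat(AX (EF (alarm ∨ ¬crit))) = {Idle, Sync, Load, Init, Halt}, so the formula does not hold at Busy.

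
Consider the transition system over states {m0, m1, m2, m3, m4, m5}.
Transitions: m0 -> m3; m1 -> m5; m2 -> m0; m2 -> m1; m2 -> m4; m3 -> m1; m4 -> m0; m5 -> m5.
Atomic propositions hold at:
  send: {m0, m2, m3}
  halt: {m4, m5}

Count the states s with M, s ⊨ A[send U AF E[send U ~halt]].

5

Sat(~halt) = {m0, m1, m2, m3}
E[send U ~halt]: least fixpoint, start Z0 = Sat(~halt) = {m0, m1, m2, m3}, add states in Sat(send) with some successor in Z. Already a fixed point.
Sat(E[send U ~halt]) = {m0, m1, m2, m3}
AF E[send U ~halt]: least fixpoint, start Z0 = {m0, m1, m2, m3}, add states with every successor in Z. Z1 = {m0, m1, m2, m3, m4}; fixed.
Sat(AF E[send U ~halt]) = {m0, m1, m2, m3, m4}
A[send U AF E[send U ~halt]]: least fixpoint, start Z0 = Sat(AF E[send U ~halt]) = {m0, m1, m2, m3, m4}, add states in Sat(send) with every successor in Z. Already a fixed point.
Sat(A[send U AF E[send U ~halt]]) = {m0, m1, m2, m3, m4}
|Sat(A[send U AF E[send U ~halt]])| = |{m0, m1, m2, m3, m4}| = 5.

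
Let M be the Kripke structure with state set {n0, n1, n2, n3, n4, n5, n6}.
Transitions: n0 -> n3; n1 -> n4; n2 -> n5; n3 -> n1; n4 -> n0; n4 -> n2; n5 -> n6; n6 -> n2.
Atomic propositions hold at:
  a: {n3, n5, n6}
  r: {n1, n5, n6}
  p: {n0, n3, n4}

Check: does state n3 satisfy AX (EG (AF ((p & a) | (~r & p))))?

Yes

Sat(p & a) = {n3}
Sat(~r) = {n0, n2, n3, n4}
Sat(~r & p) = {n0, n3, n4}
Sat((p & a) | (~r & p)) = {n0, n3, n4}
AF ((p & a) | (~r & p)): least fixpoint, start Z0 = {n0, n3, n4}, add states with every successor in Z. Z1 = {n0, n1, n3, n4}; fixed.
Sat(AF ((p & a) | (~r & p))) = {n0, n1, n3, n4}
EG (AF ((p & a) | (~r & p))): greatest fixpoint, start Z0 = {n0, n1, n3, n4}, keep only states in Sat with some successor in Z. Already a fixed point.
Sat(EG (AF ((p & a) | (~r & p)))) = {n0, n1, n3, n4}
Sat(AX (EG (AF ((p & a) | (~r & p))))) = {s : every successor in {n0, n1, n3, n4}} = {n0, n1, n3}
n3 ∈ Sat(AX (EG (AF ((p & a) | (~r & p))))) = {n0, n1, n3}, so the formula holds at n3.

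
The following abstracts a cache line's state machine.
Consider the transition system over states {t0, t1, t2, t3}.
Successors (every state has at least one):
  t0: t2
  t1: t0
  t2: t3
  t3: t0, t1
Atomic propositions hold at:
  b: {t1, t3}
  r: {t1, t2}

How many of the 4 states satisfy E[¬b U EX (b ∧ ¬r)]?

2

Sat(¬b) = {t0, t2}
Sat(¬r) = {t0, t3}
Sat(b ∧ ¬r) = {t3}
Sat(EX (b ∧ ¬r)) = {s : some successor in {t3}} = {t2}
E[¬b U EX (b ∧ ¬r)]: least fixpoint, start Z0 = Sat(EX (b ∧ ¬r)) = {t2}, add states in Sat(¬b) with some successor in Z. Z1 = {t0, t2}; fixed.
Sat(E[¬b U EX (b ∧ ¬r)]) = {t0, t2}
|Sat(E[¬b U EX (b ∧ ¬r)])| = |{t0, t2}| = 2.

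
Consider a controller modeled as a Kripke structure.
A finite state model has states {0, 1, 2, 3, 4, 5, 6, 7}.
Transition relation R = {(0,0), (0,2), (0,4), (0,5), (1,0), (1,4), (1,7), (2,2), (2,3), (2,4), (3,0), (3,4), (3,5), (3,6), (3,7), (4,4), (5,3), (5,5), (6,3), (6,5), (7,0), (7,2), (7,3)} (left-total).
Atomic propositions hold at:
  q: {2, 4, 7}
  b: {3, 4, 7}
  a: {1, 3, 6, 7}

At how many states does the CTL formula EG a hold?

4

EG a: greatest fixpoint, start Z0 = {1, 3, 6, 7}, keep only states in Sat with some successor in Z. Already a fixed point.
Sat(EG a) = {1, 3, 6, 7}
|Sat(EG a)| = |{1, 3, 6, 7}| = 4.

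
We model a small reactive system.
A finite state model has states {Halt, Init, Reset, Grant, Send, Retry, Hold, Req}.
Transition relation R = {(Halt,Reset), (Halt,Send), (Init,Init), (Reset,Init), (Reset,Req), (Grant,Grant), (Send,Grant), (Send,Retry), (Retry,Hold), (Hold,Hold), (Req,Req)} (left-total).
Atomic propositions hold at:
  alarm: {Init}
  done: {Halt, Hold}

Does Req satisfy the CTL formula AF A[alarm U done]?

No

A[alarm U done]: least fixpoint, start Z0 = Sat(done) = {Halt, Hold}, add states in Sat(alarm) with every successor in Z. Already a fixed point.
Sat(A[alarm U done]) = {Halt, Hold}
AF A[alarm U done]: least fixpoint, start Z0 = {Halt, Hold}, add states with every successor in Z. Z1 = {Halt, Retry, Hold}; fixed.
Sat(AF A[alarm U done]) = {Halt, Retry, Hold}
Req ∉ Sat(AF A[alarm U done]) = {Halt, Retry, Hold}, so the formula does not hold at Req.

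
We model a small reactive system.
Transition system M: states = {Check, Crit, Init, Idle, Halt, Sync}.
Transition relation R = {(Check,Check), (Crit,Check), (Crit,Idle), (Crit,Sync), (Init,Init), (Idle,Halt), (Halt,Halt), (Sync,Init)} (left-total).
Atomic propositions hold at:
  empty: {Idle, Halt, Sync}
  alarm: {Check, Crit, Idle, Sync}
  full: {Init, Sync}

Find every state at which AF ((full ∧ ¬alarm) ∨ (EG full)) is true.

{Init, Sync}

Sat(¬alarm) = {Init, Halt}
Sat(full ∧ ¬alarm) = {Init}
EG full: greatest fixpoint, start Z0 = {Init, Sync}, keep only states in Sat with some successor in Z. Already a fixed point.
Sat(EG full) = {Init, Sync}
Sat((full ∧ ¬alarm) ∨ (EG full)) = {Init, Sync}
AF ((full ∧ ¬alarm) ∨ (EG full)): least fixpoint, start Z0 = {Init, Sync}, add states with every successor in Z. Already a fixed point.
Sat(AF ((full ∧ ¬alarm) ∨ (EG full))) = {Init, Sync}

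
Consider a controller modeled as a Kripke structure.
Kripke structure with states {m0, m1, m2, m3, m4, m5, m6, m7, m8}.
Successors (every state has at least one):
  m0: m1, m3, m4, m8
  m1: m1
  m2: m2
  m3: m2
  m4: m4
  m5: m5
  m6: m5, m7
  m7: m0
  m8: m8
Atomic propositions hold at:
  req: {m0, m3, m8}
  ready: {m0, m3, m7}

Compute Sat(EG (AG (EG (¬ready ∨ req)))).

Sat(¬ready) = {m1, m2, m4, m5, m6, m8}
Sat(¬ready ∨ req) = {m0, m1, m2, m3, m4, m5, m6, m8}
EG (¬ready ∨ req): greatest fixpoint, start Z0 = {m0, m1, m2, m3, m4, m5, m6, m8}, keep only states in Sat with some successor in Z. Already a fixed point.
Sat(EG (¬ready ∨ req)) = {m0, m1, m2, m3, m4, m5, m6, m8}
AG (EG (¬ready ∨ req)): greatest fixpoint, start Z0 = {m0, m1, m2, m3, m4, m5, m6, m8}, keep only states in Sat with every successor in Z. Z1 = {m0, m1, m2, m3, m4, m5, m8}; fixed.
Sat(AG (EG (¬ready ∨ req))) = {m0, m1, m2, m3, m4, m5, m8}
EG (AG (EG (¬ready ∨ req))): greatest fixpoint, start Z0 = {m0, m1, m2, m3, m4, m5, m8}, keep only states in Sat with some successor in Z. Already a fixed point.
Sat(EG (AG (EG (¬ready ∨ req)))) = {m0, m1, m2, m3, m4, m5, m8}

{m0, m1, m2, m3, m4, m5, m8}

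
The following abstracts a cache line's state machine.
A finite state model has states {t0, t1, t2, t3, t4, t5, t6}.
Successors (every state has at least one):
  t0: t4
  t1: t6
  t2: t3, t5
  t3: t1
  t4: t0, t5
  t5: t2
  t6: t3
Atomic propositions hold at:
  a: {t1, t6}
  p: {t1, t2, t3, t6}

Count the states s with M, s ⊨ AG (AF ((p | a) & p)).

Sat(p | a) = {t1, t2, t3, t6}
Sat((p | a) & p) = {t1, t2, t3, t6}
AF ((p | a) & p): least fixpoint, start Z0 = {t1, t2, t3, t6}, add states with every successor in Z. Z1 = {t1, t2, t3, t5, t6}; fixed.
Sat(AF ((p | a) & p)) = {t1, t2, t3, t5, t6}
AG (AF ((p | a) & p)): greatest fixpoint, start Z0 = {t1, t2, t3, t5, t6}, keep only states in Sat with every successor in Z. Already a fixed point.
Sat(AG (AF ((p | a) & p))) = {t1, t2, t3, t5, t6}
|Sat(AG (AF ((p | a) & p)))| = |{t1, t2, t3, t5, t6}| = 5.

5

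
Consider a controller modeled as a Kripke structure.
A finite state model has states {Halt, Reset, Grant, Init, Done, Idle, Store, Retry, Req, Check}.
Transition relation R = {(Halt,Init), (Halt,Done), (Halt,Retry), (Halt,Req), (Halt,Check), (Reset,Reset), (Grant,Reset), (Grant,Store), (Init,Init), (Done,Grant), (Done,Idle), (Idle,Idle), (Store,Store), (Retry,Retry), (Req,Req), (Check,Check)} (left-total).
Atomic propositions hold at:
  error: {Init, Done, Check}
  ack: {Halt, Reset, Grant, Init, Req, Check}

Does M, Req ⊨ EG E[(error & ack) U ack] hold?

Sat(error & ack) = {Init, Check}
E[(error & ack) U ack]: least fixpoint, start Z0 = Sat(ack) = {Halt, Reset, Grant, Init, Req, Check}, add states in Sat(error & ack) with some successor in Z. Already a fixed point.
Sat(E[(error & ack) U ack]) = {Halt, Reset, Grant, Init, Req, Check}
EG E[(error & ack) U ack]: greatest fixpoint, start Z0 = {Halt, Reset, Grant, Init, Req, Check}, keep only states in Sat with some successor in Z. Already a fixed point.
Sat(EG E[(error & ack) U ack]) = {Halt, Reset, Grant, Init, Req, Check}
Req ∈ Sat(EG E[(error & ack) U ack]) = {Halt, Reset, Grant, Init, Req, Check}, so the formula holds at Req.

Yes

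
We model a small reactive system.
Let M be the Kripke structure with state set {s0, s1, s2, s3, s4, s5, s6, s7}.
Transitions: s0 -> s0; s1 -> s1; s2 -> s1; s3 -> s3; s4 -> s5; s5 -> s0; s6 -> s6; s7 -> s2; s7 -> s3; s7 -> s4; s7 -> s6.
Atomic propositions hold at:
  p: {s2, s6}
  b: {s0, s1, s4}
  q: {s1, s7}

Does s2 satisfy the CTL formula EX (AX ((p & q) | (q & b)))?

Sat(p & q) = ∅
Sat(q & b) = {s1}
Sat((p & q) | (q & b)) = {s1}
Sat(AX ((p & q) | (q & b))) = {s : every successor in {s1}} = {s1, s2}
Sat(EX (AX ((p & q) | (q & b)))) = {s : some successor in {s1, s2}} = {s1, s2, s7}
s2 ∈ Sat(EX (AX ((p & q) | (q & b)))) = {s1, s2, s7}, so the formula holds at s2.

Yes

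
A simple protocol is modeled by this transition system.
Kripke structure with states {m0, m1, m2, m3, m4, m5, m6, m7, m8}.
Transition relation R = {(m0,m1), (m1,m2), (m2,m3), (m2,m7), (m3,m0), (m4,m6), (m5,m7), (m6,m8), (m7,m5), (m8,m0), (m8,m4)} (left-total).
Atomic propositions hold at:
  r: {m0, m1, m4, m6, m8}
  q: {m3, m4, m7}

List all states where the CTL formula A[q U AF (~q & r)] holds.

{m0, m1, m3, m4, m6, m8}

Sat(~q) = {m0, m1, m2, m5, m6, m8}
Sat(~q & r) = {m0, m1, m6, m8}
AF (~q & r): least fixpoint, start Z0 = {m0, m1, m6, m8}, add states with every successor in Z. Z1 = {m0, m1, m3, m4, m6, m8}; fixed.
Sat(AF (~q & r)) = {m0, m1, m3, m4, m6, m8}
A[q U AF (~q & r)]: least fixpoint, start Z0 = Sat(AF (~q & r)) = {m0, m1, m3, m4, m6, m8}, add states in Sat(q) with every successor in Z. Already a fixed point.
Sat(A[q U AF (~q & r)]) = {m0, m1, m3, m4, m6, m8}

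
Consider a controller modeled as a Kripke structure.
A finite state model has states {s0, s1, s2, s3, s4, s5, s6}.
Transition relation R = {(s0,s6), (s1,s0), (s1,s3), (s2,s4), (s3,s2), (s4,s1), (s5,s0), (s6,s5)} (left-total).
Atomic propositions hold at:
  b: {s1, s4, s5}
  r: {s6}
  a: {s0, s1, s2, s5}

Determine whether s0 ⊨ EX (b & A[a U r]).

No

A[a U r]: least fixpoint, start Z0 = Sat(r) = {s6}, add states in Sat(a) with every successor in Z. Z1 = {s0, s6}; Z2 = {s0, s5, s6}; fixed.
Sat(A[a U r]) = {s0, s5, s6}
Sat(b & A[a U r]) = {s5}
Sat(EX (b & A[a U r])) = {s : some successor in {s5}} = {s6}
s0 ∉ Sat(EX (b & A[a U r])) = {s6}, so the formula does not hold at s0.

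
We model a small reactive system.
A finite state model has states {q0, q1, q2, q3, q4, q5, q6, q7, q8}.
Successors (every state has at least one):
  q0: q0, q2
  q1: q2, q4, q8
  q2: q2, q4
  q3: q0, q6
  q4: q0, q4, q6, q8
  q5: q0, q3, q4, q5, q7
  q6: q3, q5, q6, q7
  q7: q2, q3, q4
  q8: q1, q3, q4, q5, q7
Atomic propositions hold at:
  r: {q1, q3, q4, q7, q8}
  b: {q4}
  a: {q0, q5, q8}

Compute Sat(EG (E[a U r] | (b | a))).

{q0, q1, q3, q4, q5, q7, q8}

E[a U r]: least fixpoint, start Z0 = Sat(r) = {q1, q3, q4, q7, q8}, add states in Sat(a) with some successor in Z. Z1 = {q1, q3, q4, q5, q7, q8}; fixed.
Sat(E[a U r]) = {q1, q3, q4, q5, q7, q8}
Sat(b | a) = {q0, q4, q5, q8}
Sat(E[a U r] | (b | a)) = {q0, q1, q3, q4, q5, q7, q8}
EG (E[a U r] | (b | a)): greatest fixpoint, start Z0 = {q0, q1, q3, q4, q5, q7, q8}, keep only states in Sat with some successor in Z. Already a fixed point.
Sat(EG (E[a U r] | (b | a))) = {q0, q1, q3, q4, q5, q7, q8}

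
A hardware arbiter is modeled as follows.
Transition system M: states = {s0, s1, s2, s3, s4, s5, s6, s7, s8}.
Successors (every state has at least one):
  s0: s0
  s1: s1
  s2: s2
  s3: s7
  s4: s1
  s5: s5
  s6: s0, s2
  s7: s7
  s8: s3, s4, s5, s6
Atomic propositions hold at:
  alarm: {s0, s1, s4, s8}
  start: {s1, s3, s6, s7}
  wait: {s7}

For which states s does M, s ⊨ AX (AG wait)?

AG wait: greatest fixpoint, start Z0 = {s7}, keep only states in Sat with every successor in Z. Already a fixed point.
Sat(AG wait) = {s7}
Sat(AX (AG wait)) = {s : every successor in {s7}} = {s3, s7}

{s3, s7}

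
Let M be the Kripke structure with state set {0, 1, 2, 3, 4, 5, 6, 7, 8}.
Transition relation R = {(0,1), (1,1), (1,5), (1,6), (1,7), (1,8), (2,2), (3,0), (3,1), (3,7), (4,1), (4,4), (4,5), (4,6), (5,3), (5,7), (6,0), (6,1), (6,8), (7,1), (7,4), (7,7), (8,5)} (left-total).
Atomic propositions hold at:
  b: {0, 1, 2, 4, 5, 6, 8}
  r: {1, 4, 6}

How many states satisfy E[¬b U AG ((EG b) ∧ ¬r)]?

1

Sat(¬b) = {3, 7}
EG b: greatest fixpoint, start Z0 = {0, 1, 2, 4, 5, 6, 8}, keep only states in Sat with some successor in Z. Z1 = {0, 1, 2, 4, 6, 8}; Z2 = {0, 1, 2, 4, 6}; fixed.
Sat(EG b) = {0, 1, 2, 4, 6}
Sat(¬r) = {0, 2, 3, 5, 7, 8}
Sat((EG b) ∧ ¬r) = {0, 2}
AG ((EG b) ∧ ¬r): greatest fixpoint, start Z0 = {0, 2}, keep only states in Sat with every successor in Z. Z1 = {2}; fixed.
Sat(AG ((EG b) ∧ ¬r)) = {2}
E[¬b U AG ((EG b) ∧ ¬r)]: least fixpoint, start Z0 = Sat(AG ((EG b) ∧ ¬r)) = {2}, add states in Sat(¬b) with some successor in Z. Already a fixed point.
Sat(E[¬b U AG ((EG b) ∧ ¬r)]) = {2}
|Sat(E[¬b U AG ((EG b) ∧ ¬r)])| = |{2}| = 1.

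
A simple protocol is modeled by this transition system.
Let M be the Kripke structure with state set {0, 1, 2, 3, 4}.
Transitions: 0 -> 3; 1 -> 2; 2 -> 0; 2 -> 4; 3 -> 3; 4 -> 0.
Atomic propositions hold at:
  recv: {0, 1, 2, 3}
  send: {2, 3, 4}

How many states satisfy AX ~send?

1

Sat(~send) = {0, 1}
Sat(AX ~send) = {s : every successor in {0, 1}} = {4}
|Sat(AX ~send)| = |{4}| = 1.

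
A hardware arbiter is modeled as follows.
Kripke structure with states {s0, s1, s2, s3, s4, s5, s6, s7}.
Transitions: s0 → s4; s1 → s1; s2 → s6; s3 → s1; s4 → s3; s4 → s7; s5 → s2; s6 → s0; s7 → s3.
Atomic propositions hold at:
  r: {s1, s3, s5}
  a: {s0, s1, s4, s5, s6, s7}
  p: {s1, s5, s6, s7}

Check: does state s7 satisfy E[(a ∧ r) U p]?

Sat(a ∧ r) = {s1, s5}
E[(a ∧ r) U p]: least fixpoint, start Z0 = Sat(p) = {s1, s5, s6, s7}, add states in Sat(a ∧ r) with some successor in Z. Already a fixed point.
Sat(E[(a ∧ r) U p]) = {s1, s5, s6, s7}
s7 ∈ Sat(E[(a ∧ r) U p]) = {s1, s5, s6, s7}, so the formula holds at s7.

Yes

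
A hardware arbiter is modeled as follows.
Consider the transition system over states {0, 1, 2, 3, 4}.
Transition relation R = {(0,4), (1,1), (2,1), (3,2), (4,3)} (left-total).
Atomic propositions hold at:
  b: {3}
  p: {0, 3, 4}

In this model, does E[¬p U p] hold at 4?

Sat(¬p) = {1, 2}
E[¬p U p]: least fixpoint, start Z0 = Sat(p) = {0, 3, 4}, add states in Sat(¬p) with some successor in Z. Already a fixed point.
Sat(E[¬p U p]) = {0, 3, 4}
4 ∈ Sat(E[¬p U p]) = {0, 3, 4}, so the formula holds at 4.

Yes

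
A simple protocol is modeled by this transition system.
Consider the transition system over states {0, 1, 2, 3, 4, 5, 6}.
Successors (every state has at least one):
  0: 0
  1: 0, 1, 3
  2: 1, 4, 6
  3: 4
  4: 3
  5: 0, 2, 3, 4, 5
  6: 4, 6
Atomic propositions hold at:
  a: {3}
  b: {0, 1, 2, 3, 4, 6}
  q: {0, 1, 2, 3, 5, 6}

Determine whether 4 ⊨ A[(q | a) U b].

Sat(q | a) = {0, 1, 2, 3, 5, 6}
A[(q | a) U b]: least fixpoint, start Z0 = Sat(b) = {0, 1, 2, 3, 4, 6}, add states in Sat(q | a) with every successor in Z. Already a fixed point.
Sat(A[(q | a) U b]) = {0, 1, 2, 3, 4, 6}
4 ∈ Sat(A[(q | a) U b]) = {0, 1, 2, 3, 4, 6}, so the formula holds at 4.

Yes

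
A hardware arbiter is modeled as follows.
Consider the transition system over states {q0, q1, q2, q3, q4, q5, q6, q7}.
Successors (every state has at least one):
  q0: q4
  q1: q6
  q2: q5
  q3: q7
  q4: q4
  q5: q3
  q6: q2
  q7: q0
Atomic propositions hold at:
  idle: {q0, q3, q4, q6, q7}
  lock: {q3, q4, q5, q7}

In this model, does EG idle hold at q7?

EG idle: greatest fixpoint, start Z0 = {q0, q3, q4, q6, q7}, keep only states in Sat with some successor in Z. Z1 = {q0, q3, q4, q7}; fixed.
Sat(EG idle) = {q0, q3, q4, q7}
q7 ∈ Sat(EG idle) = {q0, q3, q4, q7}, so the formula holds at q7.

Yes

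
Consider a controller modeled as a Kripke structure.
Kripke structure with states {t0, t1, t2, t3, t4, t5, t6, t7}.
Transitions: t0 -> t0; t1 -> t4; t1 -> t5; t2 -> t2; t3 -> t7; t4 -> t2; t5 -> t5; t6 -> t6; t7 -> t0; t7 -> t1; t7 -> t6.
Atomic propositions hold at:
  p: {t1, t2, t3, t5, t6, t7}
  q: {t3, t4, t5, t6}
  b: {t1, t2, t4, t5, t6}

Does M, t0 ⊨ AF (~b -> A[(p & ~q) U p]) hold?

Sat(~b) = {t0, t3, t7}
Sat(~q) = {t0, t1, t2, t7}
Sat(p & ~q) = {t1, t2, t7}
A[(p & ~q) U p]: least fixpoint, start Z0 = Sat(p) = {t1, t2, t3, t5, t6, t7}, add states in Sat(p & ~q) with every successor in Z. Already a fixed point.
Sat(A[(p & ~q) U p]) = {t1, t2, t3, t5, t6, t7}
Sat(~b -> A[(p & ~q) U p]) = {t1, t2, t3, t4, t5, t6, t7}
AF (~b -> A[(p & ~q) U p]): least fixpoint, start Z0 = {t1, t2, t3, t4, t5, t6, t7}, add states with every successor in Z. Already a fixed point.
Sat(AF (~b -> A[(p & ~q) U p])) = {t1, t2, t3, t4, t5, t6, t7}
t0 ∉ Sat(AF (~b -> A[(p & ~q) U p])) = {t1, t2, t3, t4, t5, t6, t7}, so the formula does not hold at t0.

No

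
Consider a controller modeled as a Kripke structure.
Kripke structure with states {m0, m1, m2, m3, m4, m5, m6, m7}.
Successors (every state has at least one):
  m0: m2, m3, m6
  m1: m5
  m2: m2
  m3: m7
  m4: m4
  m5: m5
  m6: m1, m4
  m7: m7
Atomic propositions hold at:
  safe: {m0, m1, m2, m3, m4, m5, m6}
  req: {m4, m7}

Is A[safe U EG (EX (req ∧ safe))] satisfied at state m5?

Sat(req ∧ safe) = {m4}
Sat(EX (req ∧ safe)) = {s : some successor in {m4}} = {m4, m6}
EG (EX (req ∧ safe)): greatest fixpoint, start Z0 = {m4, m6}, keep only states in Sat with some successor in Z. Already a fixed point.
Sat(EG (EX (req ∧ safe))) = {m4, m6}
A[safe U EG (EX (req ∧ safe))]: least fixpoint, start Z0 = Sat(EG (EX (req ∧ safe))) = {m4, m6}, add states in Sat(safe) with every successor in Z. Already a fixed point.
Sat(A[safe U EG (EX (req ∧ safe))]) = {m4, m6}
m5 ∉ Sat(A[safe U EG (EX (req ∧ safe))]) = {m4, m6}, so the formula does not hold at m5.

No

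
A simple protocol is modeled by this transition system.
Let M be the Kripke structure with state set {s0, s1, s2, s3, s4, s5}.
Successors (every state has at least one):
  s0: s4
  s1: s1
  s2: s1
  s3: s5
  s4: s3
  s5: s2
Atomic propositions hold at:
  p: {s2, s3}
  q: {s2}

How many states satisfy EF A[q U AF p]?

AF p: least fixpoint, start Z0 = {s2, s3}, add states with every successor in Z. Z1 = {s2, s3, s4, s5}; Z2 = {s0, s2, s3, s4, s5}; fixed.
Sat(AF p) = {s0, s2, s3, s4, s5}
A[q U AF p]: least fixpoint, start Z0 = Sat(AF p) = {s0, s2, s3, s4, s5}, add states in Sat(q) with every successor in Z. Already a fixed point.
Sat(A[q U AF p]) = {s0, s2, s3, s4, s5}
EF A[q U AF p]: least fixpoint, start Z0 = {s0, s2, s3, s4, s5}, add states with some successor in Z. Already a fixed point.
Sat(EF A[q U AF p]) = {s0, s2, s3, s4, s5}
|Sat(EF A[q U AF p])| = |{s0, s2, s3, s4, s5}| = 5.

5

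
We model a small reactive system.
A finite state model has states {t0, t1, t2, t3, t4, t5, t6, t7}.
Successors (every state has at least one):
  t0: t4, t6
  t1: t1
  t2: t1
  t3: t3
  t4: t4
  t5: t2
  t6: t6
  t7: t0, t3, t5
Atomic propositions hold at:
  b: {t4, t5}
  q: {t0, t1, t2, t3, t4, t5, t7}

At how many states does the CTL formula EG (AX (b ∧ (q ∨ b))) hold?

Sat(q ∨ b) = {t0, t1, t2, t3, t4, t5, t7}
Sat(b ∧ (q ∨ b)) = {t4, t5}
Sat(AX (b ∧ (q ∨ b))) = {s : every successor in {t4, t5}} = {t4}
EG (AX (b ∧ (q ∨ b))): greatest fixpoint, start Z0 = {t4}, keep only states in Sat with some successor in Z. Already a fixed point.
Sat(EG (AX (b ∧ (q ∨ b)))) = {t4}
|Sat(EG (AX (b ∧ (q ∨ b))))| = |{t4}| = 1.

1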